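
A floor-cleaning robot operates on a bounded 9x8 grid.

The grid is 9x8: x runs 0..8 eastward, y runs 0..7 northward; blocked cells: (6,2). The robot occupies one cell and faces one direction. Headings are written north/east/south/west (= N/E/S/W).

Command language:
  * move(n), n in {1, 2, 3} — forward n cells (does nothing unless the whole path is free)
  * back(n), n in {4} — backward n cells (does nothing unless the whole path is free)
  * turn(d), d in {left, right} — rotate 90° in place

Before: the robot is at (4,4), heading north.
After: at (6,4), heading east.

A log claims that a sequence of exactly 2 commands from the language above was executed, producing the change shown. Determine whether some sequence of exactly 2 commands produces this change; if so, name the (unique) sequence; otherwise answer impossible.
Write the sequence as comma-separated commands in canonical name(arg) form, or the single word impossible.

key: position moved to (6,4) AND the heading swung to E — translation plus rotation needed
from: at (4,4), heading north
[1] after turn(right): at (4,4), heading east
[2] after move(2): at (6,4), heading east
no rival 2-sequence matches.

turn(right), move(2)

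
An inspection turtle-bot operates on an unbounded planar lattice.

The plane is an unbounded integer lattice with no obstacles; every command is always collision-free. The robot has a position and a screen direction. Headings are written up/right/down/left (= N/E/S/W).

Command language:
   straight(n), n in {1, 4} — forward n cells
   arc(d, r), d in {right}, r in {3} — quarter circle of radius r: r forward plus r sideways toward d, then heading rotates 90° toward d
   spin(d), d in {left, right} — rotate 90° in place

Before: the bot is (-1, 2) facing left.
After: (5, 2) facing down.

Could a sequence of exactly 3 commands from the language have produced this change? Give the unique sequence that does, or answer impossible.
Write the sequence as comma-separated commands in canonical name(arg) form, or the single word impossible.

key: order matters: swapping spin(right) and arc(right, 3) lands elsewhere
from: (-1, 2) facing left
t=1 spin(right) ⇒ (-1, 2) facing up
t=2 arc(right, 3) ⇒ (2, 5) facing right
t=3 arc(right, 3) ⇒ (5, 2) facing down
no rival 3-sequence matches.

spin(right), arc(right, 3), arc(right, 3)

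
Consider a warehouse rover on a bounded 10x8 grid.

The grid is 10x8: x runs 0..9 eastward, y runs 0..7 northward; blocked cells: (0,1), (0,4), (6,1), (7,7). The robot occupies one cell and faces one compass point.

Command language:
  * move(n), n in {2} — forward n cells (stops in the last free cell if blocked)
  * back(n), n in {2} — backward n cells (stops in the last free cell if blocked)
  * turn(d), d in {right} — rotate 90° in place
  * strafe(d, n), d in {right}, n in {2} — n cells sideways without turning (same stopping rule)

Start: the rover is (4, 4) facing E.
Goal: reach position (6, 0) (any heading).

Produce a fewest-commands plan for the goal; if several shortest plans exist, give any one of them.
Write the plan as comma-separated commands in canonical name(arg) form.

start: (4, 4) facing E
[1] after strafe(right, 2): (4, 2) facing E
[2] after strafe(right, 2): (4, 0) facing E
[3] after move(2): (6, 0) facing E
nothing shorter than 3 reaches the goal.

strafe(right, 2), strafe(right, 2), move(2)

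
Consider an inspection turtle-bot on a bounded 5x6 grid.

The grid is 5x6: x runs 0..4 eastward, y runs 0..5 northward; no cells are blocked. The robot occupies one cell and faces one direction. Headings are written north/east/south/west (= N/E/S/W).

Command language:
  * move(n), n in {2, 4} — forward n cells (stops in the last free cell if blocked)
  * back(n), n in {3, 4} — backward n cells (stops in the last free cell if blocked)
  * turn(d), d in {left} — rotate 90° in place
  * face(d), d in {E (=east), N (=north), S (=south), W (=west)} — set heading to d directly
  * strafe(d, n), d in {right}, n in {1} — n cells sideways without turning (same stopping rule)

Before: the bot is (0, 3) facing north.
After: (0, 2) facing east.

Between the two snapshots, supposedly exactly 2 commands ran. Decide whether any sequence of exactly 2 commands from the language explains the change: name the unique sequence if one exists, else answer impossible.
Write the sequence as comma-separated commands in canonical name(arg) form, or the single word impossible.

key: cell and facing (now E) both changed — the 2 commands mix motion and turning
initial: (0, 3) facing north
step 1 (face(E)): (0, 3) facing east
step 2 (strafe(right, 1)): (0, 2) facing east
uniquely the one of 100 2-step routes that fits.

face(E), strafe(right, 1)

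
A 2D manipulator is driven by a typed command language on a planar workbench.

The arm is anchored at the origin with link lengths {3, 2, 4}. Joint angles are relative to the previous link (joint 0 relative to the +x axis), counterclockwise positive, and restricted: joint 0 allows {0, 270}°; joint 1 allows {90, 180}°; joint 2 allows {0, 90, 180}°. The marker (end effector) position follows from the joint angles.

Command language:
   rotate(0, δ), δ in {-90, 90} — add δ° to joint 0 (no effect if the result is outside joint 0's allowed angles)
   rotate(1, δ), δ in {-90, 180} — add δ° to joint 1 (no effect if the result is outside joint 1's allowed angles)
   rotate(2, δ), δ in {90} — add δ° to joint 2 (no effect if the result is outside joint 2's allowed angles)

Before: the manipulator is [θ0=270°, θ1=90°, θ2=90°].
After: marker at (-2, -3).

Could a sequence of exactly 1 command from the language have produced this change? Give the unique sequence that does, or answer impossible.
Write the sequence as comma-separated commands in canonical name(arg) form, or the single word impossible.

rotate(2, 90)

begin: [θ0=270°, θ1=90°, θ2=90°]
[1] after rotate(2, 90): [θ0=270°, θ1=90°, θ2=180°]
no other 1-command option fits: unique.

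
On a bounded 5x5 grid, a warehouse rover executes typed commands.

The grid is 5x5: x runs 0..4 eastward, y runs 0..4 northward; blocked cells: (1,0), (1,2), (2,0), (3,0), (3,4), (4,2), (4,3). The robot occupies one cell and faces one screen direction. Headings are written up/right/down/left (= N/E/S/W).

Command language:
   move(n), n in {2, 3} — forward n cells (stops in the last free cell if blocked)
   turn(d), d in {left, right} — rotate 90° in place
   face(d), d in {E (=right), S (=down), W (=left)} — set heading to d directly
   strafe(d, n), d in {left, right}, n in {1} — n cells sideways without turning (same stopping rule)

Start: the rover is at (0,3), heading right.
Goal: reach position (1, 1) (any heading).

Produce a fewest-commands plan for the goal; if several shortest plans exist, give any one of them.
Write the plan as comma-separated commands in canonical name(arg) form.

from: at (0,3), heading right
t=1 face(S) ⇒ at (0,3), heading down
t=2 move(2) ⇒ at (0,1), heading down
t=3 strafe(left, 1) ⇒ at (1,1), heading down
nothing shorter than 3 reaches the goal.

face(S), move(2), strafe(left, 1)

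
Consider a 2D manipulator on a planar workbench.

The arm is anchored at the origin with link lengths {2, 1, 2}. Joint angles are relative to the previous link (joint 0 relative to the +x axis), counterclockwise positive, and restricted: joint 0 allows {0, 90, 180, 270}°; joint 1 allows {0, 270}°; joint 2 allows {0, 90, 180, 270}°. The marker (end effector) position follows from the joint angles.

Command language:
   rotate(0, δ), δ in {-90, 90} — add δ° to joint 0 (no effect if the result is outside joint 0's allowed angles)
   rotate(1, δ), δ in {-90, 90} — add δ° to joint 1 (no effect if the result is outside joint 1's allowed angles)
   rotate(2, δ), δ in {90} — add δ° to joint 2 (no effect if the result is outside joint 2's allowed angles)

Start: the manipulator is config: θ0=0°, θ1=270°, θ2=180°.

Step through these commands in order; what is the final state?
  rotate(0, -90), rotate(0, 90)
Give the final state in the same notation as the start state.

config: θ0=0°, θ1=270°, θ2=180°

start: config: θ0=0°, θ1=270°, θ2=180°
[1] after rotate(0, -90): config: θ0=270°, θ1=270°, θ2=180°
[2] after rotate(0, 90): config: θ0=0°, θ1=270°, θ2=180°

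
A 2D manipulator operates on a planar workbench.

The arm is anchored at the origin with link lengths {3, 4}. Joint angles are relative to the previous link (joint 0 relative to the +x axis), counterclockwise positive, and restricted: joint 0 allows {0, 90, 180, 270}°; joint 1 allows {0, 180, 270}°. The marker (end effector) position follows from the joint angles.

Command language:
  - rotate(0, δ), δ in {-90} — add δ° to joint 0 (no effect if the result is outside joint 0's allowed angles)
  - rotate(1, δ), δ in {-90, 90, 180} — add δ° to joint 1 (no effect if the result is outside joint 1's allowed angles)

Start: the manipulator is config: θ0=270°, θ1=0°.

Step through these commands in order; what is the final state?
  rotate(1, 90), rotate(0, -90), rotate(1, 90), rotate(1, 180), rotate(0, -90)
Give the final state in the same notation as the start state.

t0: config: θ0=270°, θ1=0°
step 1 (rotate(1, 90)): config: θ0=270°, θ1=0°
step 2 (rotate(0, -90)): config: θ0=180°, θ1=0°
step 3 (rotate(1, 90)): config: θ0=180°, θ1=0°
step 4 (rotate(1, 180)): config: θ0=180°, θ1=180°
step 5 (rotate(0, -90)): config: θ0=90°, θ1=180°

config: θ0=90°, θ1=180°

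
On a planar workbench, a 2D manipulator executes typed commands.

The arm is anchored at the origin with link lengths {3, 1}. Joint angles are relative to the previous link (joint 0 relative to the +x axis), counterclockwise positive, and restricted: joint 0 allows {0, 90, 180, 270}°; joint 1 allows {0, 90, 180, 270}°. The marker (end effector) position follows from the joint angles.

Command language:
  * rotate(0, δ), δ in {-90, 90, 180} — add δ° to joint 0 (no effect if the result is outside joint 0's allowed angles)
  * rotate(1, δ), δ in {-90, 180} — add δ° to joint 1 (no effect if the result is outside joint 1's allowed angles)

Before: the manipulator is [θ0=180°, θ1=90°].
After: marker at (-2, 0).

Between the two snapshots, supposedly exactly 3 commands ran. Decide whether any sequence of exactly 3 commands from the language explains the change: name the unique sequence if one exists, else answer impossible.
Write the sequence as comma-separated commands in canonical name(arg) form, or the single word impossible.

rotate(1, -90), rotate(1, -90), rotate(1, -90)

initial: [θ0=180°, θ1=90°]
t=1 rotate(1, -90) ⇒ [θ0=180°, θ1=0°]
t=2 rotate(1, -90) ⇒ [θ0=180°, θ1=270°]
t=3 rotate(1, -90) ⇒ [θ0=180°, θ1=180°]
uniquely the one of 125 3-step routes that fits.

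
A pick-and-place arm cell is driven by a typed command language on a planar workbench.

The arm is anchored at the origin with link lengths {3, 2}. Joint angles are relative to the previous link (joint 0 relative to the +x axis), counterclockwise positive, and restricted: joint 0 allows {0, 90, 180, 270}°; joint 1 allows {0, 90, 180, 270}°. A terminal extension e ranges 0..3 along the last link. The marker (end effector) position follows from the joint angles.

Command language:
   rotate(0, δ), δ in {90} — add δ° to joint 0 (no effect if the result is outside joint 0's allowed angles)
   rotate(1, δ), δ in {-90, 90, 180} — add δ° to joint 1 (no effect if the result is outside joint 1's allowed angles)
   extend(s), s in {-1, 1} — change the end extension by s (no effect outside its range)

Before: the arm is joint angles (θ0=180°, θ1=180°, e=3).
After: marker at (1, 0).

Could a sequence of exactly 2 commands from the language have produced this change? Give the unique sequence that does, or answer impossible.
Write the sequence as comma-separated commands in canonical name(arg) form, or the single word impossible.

key: order matters: swapping extend(1) and extend(-1) lands elsewhere
t0: joint angles (θ0=180°, θ1=180°, e=3)
t=1 extend(1) ⇒ joint angles (θ0=180°, θ1=180°, e=3)
t=2 extend(-1) ⇒ joint angles (θ0=180°, θ1=180°, e=2)
no rival 2-sequence matches.

extend(1), extend(-1)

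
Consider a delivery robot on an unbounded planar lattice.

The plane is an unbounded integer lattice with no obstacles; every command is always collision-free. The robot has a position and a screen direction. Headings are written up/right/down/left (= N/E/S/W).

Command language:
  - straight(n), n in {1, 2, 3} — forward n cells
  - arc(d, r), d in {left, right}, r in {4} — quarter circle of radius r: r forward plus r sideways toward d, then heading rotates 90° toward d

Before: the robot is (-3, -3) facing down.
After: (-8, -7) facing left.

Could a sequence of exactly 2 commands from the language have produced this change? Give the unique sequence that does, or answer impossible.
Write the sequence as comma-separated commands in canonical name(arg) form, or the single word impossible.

key: position moved to (-8,-7) AND the heading swung to W — translation plus rotation needed
initial: (-3, -3) facing down
1. arc(right, 4) → (-7, -7) facing left
2. straight(1) → (-8, -7) facing left
all 25 alternatives checked — unique.

arc(right, 4), straight(1)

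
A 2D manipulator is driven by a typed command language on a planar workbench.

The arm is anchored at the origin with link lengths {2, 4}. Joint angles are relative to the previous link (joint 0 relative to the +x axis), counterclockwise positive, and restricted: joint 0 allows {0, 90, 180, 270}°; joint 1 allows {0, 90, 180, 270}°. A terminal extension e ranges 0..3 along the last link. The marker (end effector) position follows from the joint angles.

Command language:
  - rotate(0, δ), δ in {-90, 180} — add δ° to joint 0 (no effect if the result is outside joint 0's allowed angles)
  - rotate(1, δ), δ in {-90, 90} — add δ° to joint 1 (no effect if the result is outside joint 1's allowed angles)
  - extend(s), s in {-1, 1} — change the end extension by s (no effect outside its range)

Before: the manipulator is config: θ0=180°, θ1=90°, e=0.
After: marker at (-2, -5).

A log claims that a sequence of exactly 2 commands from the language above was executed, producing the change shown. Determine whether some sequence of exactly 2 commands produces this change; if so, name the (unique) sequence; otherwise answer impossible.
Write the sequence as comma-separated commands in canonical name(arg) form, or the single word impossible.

extend(-1), extend(1)

key: running extend(1) before extend(-1) would end elsewhere — order is forced
initial: config: θ0=180°, θ1=90°, e=0
step 1 (extend(-1)): config: θ0=180°, θ1=90°, e=0
step 2 (extend(1)): config: θ0=180°, θ1=90°, e=1
no other 2-command option fits: unique.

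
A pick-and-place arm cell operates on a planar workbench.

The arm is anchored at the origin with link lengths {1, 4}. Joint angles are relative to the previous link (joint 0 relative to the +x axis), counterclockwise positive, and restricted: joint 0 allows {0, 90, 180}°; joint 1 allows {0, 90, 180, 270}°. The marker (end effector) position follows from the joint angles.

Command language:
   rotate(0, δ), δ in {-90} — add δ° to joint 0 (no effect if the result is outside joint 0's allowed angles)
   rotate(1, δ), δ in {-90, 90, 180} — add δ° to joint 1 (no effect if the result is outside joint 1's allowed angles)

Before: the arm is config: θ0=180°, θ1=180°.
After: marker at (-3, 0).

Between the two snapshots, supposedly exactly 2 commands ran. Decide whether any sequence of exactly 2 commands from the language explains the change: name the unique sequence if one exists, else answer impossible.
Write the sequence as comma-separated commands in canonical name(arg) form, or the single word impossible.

from: config: θ0=180°, θ1=180°
1. rotate(0, -90) → config: θ0=90°, θ1=180°
2. rotate(0, -90) → config: θ0=0°, θ1=180°
no rival 2-sequence matches.

rotate(0, -90), rotate(0, -90)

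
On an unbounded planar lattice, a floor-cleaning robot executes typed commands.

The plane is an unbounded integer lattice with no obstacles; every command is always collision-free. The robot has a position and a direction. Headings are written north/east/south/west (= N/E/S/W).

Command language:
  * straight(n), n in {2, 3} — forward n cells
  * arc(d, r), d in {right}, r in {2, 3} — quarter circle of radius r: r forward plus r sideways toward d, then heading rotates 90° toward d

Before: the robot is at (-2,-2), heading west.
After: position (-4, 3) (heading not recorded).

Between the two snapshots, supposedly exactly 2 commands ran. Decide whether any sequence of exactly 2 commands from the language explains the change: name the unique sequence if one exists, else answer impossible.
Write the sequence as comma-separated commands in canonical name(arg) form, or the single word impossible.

arc(right, 2), straight(3)

key: running straight(3) before arc(right, 2) would end elsewhere — order is forced
start: at (-2,-2), heading west
t=1 arc(right, 2) ⇒ at (-4,0), heading north
t=2 straight(3) ⇒ at (-4,3), heading north
all 16 alternatives checked — unique.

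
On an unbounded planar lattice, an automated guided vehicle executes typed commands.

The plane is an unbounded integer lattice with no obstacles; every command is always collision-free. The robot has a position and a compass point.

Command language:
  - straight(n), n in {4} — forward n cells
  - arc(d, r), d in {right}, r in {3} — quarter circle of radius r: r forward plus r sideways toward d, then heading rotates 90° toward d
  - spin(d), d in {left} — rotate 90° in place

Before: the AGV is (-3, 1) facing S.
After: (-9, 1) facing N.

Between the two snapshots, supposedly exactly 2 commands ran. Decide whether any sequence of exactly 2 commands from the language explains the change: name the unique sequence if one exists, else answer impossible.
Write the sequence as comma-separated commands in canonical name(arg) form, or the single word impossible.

arc(right, 3), arc(right, 3)

key: cell and facing (now N) both changed — the 2 commands mix motion and turning
start: (-3, 1) facing S
1. arc(right, 3) → (-6, -2) facing W
2. arc(right, 3) → (-9, 1) facing N
uniquely the one of 9 2-step routes that fits.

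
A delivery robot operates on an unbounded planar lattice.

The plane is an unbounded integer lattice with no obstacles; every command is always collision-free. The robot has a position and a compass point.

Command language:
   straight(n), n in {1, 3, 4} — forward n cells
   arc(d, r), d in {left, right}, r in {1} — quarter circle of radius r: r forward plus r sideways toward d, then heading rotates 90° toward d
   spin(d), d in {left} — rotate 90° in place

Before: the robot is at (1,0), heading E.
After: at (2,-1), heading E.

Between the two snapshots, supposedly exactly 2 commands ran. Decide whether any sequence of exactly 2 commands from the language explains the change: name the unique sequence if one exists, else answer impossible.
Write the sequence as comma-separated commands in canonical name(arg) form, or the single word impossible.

key: still facing E at the end — net rotation zero over 2 steps
initial: at (1,0), heading E
[1] after arc(right, 1): at (2,-1), heading S
[2] after spin(left): at (2,-1), heading E
no other 2-command option fits: unique.

arc(right, 1), spin(left)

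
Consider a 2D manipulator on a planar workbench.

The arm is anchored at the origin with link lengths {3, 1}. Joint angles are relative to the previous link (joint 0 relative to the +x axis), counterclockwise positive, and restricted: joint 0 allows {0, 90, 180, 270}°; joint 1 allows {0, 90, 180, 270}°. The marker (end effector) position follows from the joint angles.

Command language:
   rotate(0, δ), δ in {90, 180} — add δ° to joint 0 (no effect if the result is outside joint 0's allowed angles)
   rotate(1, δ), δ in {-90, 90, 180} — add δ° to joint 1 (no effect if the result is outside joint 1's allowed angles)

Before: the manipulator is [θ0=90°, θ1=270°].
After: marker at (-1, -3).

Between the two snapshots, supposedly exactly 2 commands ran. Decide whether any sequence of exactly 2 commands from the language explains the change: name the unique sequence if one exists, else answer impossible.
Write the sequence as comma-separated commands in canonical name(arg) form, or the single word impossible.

rotate(0, 90), rotate(0, 90)

start: [θ0=90°, θ1=270°]
t=1 rotate(0, 90) ⇒ [θ0=180°, θ1=270°]
t=2 rotate(0, 90) ⇒ [θ0=270°, θ1=270°]
no rival 2-sequence matches.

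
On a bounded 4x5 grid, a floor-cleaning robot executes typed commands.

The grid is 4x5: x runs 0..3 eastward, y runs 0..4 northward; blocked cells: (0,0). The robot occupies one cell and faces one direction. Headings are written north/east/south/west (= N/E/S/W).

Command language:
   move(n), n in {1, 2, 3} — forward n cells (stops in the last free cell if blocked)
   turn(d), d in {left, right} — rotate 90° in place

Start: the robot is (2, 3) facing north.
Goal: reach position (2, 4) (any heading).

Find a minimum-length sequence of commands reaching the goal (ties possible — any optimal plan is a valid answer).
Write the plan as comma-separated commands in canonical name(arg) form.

from: (2, 3) facing north
t=1 move(3) ⇒ (2, 4) facing north
no 0-step plan works, so 1 is optimal.

move(3)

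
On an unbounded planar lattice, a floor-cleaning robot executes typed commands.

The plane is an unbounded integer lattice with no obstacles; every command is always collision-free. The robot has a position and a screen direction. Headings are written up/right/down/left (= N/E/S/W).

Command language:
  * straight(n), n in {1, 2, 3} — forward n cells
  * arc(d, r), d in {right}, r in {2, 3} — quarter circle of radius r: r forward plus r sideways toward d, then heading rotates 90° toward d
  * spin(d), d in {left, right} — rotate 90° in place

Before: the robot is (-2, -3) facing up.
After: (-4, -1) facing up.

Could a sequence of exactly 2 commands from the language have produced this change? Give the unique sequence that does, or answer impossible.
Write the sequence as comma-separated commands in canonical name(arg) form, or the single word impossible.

spin(left), arc(right, 2)

key: running arc(right, 2) before spin(left) would end elsewhere — order is forced
initial: (-2, -3) facing up
t=1 spin(left) ⇒ (-2, -3) facing left
t=2 arc(right, 2) ⇒ (-4, -1) facing up
uniquely the one of 49 2-step routes that fits.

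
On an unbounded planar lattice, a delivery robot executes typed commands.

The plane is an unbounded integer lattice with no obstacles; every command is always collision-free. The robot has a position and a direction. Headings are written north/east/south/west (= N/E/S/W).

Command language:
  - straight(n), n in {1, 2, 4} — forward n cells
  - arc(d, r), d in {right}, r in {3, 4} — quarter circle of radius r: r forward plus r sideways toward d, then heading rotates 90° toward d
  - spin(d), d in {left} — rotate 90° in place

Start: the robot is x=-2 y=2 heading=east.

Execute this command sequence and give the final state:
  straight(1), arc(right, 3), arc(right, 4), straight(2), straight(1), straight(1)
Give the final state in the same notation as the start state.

t0: x=-2 y=2 heading=east
[1] after straight(1): x=-1 y=2 heading=east
[2] after arc(right, 3): x=2 y=-1 heading=south
[3] after arc(right, 4): x=-2 y=-5 heading=west
[4] after straight(2): x=-4 y=-5 heading=west
[5] after straight(1): x=-5 y=-5 heading=west
[6] after straight(1): x=-6 y=-5 heading=west

x=-6 y=-5 heading=west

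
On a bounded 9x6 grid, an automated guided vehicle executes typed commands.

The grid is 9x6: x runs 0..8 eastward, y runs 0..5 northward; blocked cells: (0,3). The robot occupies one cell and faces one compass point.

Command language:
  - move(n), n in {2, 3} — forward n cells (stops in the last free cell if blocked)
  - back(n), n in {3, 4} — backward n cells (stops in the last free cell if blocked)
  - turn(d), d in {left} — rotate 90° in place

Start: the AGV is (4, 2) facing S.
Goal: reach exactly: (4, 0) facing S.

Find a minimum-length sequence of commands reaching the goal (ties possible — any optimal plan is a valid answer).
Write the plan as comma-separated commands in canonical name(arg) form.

from: (4, 2) facing S
t=1 move(3) ⇒ (4, 0) facing S
no 0-step plan works, so 1 is optimal.

move(3)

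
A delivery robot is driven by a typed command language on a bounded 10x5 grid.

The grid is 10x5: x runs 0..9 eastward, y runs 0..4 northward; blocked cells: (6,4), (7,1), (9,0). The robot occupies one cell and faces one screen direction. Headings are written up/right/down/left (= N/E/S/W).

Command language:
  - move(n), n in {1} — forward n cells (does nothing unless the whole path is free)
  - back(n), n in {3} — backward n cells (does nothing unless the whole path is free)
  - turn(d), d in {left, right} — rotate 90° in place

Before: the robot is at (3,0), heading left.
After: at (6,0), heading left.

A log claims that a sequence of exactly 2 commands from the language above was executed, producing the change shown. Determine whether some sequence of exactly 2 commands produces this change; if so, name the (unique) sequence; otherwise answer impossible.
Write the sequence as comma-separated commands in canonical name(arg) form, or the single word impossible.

back(3), back(3)

key: the second back(3) would hit the blocked cell at (9,0), so it does nothing
begin: at (3,0), heading left
t=1 back(3) ⇒ at (6,0), heading left
t=2 back(3) ⇒ at (6,0), heading left
all 16 alternatives checked — unique.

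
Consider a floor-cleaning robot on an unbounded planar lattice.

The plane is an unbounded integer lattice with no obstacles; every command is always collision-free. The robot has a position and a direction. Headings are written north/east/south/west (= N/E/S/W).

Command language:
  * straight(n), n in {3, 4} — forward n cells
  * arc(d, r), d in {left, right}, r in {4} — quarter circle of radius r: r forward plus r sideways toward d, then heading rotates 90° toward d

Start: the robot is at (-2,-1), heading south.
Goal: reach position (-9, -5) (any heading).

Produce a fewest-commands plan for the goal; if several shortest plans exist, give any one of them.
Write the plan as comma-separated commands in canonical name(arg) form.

arc(right, 4), straight(3)

begin: at (-2,-1), heading south
step 1 (arc(right, 4)): at (-6,-5), heading west
step 2 (straight(3)): at (-9,-5), heading west
shorter routes all fall short; 2 is best.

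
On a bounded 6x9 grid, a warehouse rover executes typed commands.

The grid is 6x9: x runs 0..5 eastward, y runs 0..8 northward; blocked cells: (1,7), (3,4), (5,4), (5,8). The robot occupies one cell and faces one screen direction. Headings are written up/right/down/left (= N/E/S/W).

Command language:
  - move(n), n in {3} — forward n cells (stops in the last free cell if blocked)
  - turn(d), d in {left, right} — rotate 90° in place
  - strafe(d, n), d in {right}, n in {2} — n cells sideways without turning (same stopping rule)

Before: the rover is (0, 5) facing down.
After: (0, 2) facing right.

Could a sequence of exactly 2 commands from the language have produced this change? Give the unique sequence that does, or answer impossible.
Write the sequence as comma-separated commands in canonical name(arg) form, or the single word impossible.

key: position moved to (0,2) AND the heading swung to E — translation plus rotation needed
initial: (0, 5) facing down
1. move(3) → (0, 2) facing down
2. turn(left) → (0, 2) facing right
all 16 alternatives checked — unique.

move(3), turn(left)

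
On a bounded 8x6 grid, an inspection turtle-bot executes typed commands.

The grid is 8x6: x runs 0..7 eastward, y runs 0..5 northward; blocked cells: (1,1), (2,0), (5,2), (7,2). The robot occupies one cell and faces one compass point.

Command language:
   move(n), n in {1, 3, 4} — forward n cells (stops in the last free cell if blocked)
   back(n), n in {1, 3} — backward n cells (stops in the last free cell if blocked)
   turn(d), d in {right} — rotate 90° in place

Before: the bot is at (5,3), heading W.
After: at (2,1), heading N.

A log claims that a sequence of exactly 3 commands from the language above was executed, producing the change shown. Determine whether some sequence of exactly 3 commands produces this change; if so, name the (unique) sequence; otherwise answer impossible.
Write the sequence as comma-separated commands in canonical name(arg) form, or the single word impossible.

move(3), turn(right), back(3)

key: cell and facing (now N) both changed — the 3 commands mix motion and turning
start: at (5,3), heading W
1. move(3) → at (2,3), heading W
2. turn(right) → at (2,3), heading N
3. back(3) → at (2,1), heading N
no other 3-command option fits: unique.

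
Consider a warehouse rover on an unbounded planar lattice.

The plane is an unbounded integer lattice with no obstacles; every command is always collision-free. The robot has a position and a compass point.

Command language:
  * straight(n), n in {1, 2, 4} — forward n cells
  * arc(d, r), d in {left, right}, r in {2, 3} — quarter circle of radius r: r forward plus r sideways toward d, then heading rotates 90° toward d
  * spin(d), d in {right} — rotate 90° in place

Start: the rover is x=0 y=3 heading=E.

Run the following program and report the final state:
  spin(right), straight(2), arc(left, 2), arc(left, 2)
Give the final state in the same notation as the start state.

x=4 y=1 heading=N

from: x=0 y=3 heading=E
t=1 spin(right) ⇒ x=0 y=3 heading=S
t=2 straight(2) ⇒ x=0 y=1 heading=S
t=3 arc(left, 2) ⇒ x=2 y=-1 heading=E
t=4 arc(left, 2) ⇒ x=4 y=1 heading=N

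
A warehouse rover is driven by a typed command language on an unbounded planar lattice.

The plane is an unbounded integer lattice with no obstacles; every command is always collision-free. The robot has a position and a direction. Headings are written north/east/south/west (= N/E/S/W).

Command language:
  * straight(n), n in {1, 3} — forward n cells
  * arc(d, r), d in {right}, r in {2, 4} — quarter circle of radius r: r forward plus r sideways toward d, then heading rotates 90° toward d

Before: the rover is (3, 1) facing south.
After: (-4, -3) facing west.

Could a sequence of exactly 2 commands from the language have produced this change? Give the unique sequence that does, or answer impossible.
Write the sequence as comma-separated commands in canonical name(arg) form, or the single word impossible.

key: running straight(3) before arc(right, 4) would end elsewhere — order is forced
begin: (3, 1) facing south
1. arc(right, 4) → (-1, -3) facing west
2. straight(3) → (-4, -3) facing west
uniquely the one of 16 2-step routes that fits.

arc(right, 4), straight(3)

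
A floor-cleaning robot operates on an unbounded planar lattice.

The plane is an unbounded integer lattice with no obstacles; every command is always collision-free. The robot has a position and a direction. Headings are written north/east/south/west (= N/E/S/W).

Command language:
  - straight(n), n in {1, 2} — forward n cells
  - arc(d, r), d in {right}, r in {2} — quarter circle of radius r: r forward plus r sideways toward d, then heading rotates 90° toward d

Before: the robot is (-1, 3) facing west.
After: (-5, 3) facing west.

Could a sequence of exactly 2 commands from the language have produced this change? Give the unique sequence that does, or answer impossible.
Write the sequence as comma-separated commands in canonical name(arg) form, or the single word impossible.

straight(2), straight(2)

key: still facing W at the end — nothing in the sequence rotates
begin: (-1, 3) facing west
1. straight(2) → (-3, 3) facing west
2. straight(2) → (-5, 3) facing west
no rival 2-sequence matches.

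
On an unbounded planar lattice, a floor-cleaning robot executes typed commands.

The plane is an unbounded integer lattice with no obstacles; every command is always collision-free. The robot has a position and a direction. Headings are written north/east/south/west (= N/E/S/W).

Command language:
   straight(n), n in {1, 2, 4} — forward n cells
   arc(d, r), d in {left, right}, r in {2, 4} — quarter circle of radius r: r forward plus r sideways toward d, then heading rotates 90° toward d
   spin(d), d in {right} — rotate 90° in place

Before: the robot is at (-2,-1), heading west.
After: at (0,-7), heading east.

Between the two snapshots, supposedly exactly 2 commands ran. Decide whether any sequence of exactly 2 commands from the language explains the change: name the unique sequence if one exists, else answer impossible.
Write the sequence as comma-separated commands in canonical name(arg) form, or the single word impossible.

arc(left, 2), arc(left, 4)

key: order matters: swapping arc(left, 2) and arc(left, 4) lands elsewhere
t0: at (-2,-1), heading west
step 1 (arc(left, 2)): at (-4,-3), heading south
step 2 (arc(left, 4)): at (0,-7), heading east
all 64 alternatives checked — unique.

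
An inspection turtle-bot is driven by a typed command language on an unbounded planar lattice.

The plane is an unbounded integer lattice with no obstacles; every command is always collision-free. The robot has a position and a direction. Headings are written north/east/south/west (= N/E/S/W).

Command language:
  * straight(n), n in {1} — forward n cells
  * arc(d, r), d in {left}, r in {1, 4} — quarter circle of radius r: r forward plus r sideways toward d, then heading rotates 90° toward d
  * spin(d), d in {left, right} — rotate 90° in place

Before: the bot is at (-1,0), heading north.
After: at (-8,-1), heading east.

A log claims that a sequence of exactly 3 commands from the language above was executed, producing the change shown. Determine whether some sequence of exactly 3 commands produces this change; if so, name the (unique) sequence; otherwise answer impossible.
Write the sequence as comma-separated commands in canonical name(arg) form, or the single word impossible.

arc(left, 4), arc(left, 4), arc(left, 1)

key: cell and facing (now E) both changed — the 3 commands mix motion and turning
start: at (-1,0), heading north
[1] after arc(left, 4): at (-5,4), heading west
[2] after arc(left, 4): at (-9,0), heading south
[3] after arc(left, 1): at (-8,-1), heading east
no other 3-command option fits: unique.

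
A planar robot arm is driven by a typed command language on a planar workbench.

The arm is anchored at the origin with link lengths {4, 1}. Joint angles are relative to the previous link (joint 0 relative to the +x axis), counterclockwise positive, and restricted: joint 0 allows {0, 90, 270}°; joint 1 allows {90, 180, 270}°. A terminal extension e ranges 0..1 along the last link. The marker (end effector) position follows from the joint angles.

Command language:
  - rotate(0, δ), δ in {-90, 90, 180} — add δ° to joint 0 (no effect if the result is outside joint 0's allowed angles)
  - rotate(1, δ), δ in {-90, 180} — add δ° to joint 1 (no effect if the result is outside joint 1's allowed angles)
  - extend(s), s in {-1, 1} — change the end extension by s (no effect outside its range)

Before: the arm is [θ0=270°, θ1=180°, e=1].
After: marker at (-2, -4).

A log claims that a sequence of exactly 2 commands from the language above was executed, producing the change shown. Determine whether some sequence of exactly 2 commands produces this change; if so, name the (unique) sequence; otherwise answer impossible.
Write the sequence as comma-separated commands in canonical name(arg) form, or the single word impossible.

key: order matters: swapping rotate(1, -90) and rotate(1, 180) lands elsewhere
begin: [θ0=270°, θ1=180°, e=1]
1. rotate(1, -90) → [θ0=270°, θ1=90°, e=1]
2. rotate(1, 180) → [θ0=270°, θ1=270°, e=1]
all 49 alternatives checked — unique.

rotate(1, -90), rotate(1, 180)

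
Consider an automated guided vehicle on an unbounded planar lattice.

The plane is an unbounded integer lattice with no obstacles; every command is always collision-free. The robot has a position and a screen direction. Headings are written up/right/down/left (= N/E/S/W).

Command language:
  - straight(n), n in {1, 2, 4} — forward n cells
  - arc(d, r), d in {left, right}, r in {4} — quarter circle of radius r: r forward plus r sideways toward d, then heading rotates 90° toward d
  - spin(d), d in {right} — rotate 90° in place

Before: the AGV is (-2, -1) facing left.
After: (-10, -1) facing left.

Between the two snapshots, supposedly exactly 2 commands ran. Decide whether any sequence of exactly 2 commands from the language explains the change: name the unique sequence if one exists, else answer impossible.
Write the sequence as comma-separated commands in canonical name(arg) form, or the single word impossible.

straight(4), straight(4)

key: heading stays W — no command in the sequence turns
start: (-2, -1) facing left
step 1 (straight(4)): (-6, -1) facing left
step 2 (straight(4)): (-10, -1) facing left
no other 2-command option fits: unique.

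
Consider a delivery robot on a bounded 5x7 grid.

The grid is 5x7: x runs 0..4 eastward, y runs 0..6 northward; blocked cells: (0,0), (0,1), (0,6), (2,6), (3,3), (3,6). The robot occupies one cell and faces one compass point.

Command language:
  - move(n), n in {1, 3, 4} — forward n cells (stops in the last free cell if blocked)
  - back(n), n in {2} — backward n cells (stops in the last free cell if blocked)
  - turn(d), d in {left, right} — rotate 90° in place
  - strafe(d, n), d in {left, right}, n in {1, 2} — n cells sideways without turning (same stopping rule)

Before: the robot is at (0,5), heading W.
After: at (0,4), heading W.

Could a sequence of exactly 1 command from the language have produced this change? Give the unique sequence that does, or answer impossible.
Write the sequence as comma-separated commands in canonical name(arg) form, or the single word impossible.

strafe(left, 1)

key: heading stays W — the single command does not turn
begin: at (0,5), heading W
t=1 strafe(left, 1) ⇒ at (0,4), heading W
no rival 1-sequence matches.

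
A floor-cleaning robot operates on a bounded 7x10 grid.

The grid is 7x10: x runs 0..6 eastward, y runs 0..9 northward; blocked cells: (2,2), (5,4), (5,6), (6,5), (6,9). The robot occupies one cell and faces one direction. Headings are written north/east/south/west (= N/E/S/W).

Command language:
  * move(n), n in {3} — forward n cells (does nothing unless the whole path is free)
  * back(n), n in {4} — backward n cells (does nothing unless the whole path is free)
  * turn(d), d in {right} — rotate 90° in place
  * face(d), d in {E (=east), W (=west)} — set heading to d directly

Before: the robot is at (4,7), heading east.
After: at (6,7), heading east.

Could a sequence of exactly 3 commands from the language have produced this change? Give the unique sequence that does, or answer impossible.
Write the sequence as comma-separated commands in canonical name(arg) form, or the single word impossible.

back(4), move(3), move(3)

key: running move(3) before back(4) would end elsewhere — order is forced
t0: at (4,7), heading east
1. back(4) → at (0,7), heading east
2. move(3) → at (3,7), heading east
3. move(3) → at (6,7), heading east
no other 3-command option fits: unique.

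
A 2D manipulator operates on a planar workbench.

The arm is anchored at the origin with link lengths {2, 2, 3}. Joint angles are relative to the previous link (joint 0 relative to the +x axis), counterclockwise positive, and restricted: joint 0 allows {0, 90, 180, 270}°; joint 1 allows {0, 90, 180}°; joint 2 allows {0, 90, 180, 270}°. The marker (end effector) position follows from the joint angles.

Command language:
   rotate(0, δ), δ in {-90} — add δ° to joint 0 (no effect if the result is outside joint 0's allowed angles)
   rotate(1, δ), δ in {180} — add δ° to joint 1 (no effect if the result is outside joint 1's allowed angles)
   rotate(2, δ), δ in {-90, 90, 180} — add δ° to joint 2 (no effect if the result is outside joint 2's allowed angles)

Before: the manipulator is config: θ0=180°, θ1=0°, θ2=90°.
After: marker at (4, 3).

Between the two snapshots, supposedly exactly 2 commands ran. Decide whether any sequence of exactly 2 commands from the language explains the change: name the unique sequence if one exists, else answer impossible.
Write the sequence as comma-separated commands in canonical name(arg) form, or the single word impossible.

begin: config: θ0=180°, θ1=0°, θ2=90°
t=1 rotate(0, -90) ⇒ config: θ0=90°, θ1=0°, θ2=90°
t=2 rotate(0, -90) ⇒ config: θ0=0°, θ1=0°, θ2=90°
all 25 alternatives checked — unique.

rotate(0, -90), rotate(0, -90)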